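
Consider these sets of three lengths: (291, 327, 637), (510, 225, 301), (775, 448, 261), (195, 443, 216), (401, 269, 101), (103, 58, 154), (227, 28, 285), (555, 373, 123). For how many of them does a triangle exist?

2

(291,327,637): 291+327 ≤ 637 → not valid
(225,301,510): 225+301 > 510 → valid
(261,448,775): 261+448 ≤ 775 → not valid
(195,216,443): 195+216 ≤ 443 → not valid
(101,269,401): 101+269 ≤ 401 → not valid
(58,103,154): 58+103 > 154 → valid
(28,227,285): 28+227 ≤ 285 → not valid
(123,373,555): 123+373 ≤ 555 → not valid
2 of the 8 triples form a triangle.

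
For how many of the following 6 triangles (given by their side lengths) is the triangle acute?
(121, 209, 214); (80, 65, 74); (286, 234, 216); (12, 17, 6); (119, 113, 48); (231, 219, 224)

5

(121,209,214): 121²+209² = 58322 > 45796 = 214² → acute
(80,65,74): 65²+74² = 9701 > 6400 = 80² → acute
(286,234,216): 216²+234² = 101412 > 81796 = 286² → acute
(12,17,6): 6²+12² = 180 < 289 = 17² → obtuse
(119,113,48): 48²+113² = 15073 > 14161 = 119² → acute
(231,219,224): 219²+224² = 98137 > 53361 = 231² → acute
5 of the 6 are acute.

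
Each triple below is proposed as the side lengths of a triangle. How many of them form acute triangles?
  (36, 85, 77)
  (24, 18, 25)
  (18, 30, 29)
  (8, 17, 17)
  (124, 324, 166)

3

(36,85,77): 36²+77² = 7225 = 85² → right
(24,18,25): 18²+24² = 900 > 625 = 25² → acute
(18,30,29): 18²+29² = 1165 > 900 = 30² → acute
(8,17,17): 8²+17² = 353 > 289 = 17² → acute
(124,324,166): 124+166 ≤ 324, not a triangle
3 of the 5 are acute.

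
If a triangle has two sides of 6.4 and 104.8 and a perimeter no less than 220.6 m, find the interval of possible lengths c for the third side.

109.4 ≤ c < 111.2 m

Triangle inequality alone gives 98.4 < c < 111.2.
The perimeter condition gives c ≥ 220.6 − 6.4 − 104.8 = 109.4.
Intersecting the two: 109.4 ≤ c < 111.2.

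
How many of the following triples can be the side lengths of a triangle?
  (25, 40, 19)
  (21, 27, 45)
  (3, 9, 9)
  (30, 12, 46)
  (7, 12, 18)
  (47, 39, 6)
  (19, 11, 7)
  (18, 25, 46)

4

(19,25,40): 19+25 > 40 → valid
(21,27,45): 21+27 > 45 → valid
(3,9,9): 3+9 > 9 → valid
(12,30,46): 12+30 ≤ 46 → not valid
(7,12,18): 7+12 > 18 → valid
(6,39,47): 6+39 ≤ 47 → not valid
(7,11,19): 7+11 ≤ 19 → not valid
(18,25,46): 18+25 ≤ 46 → not valid
4 of the 8 triples form a triangle.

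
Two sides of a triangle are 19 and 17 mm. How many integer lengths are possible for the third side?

33

The third side lies in the open interval (2, 36).
Integers from 3 to 35 inclusive: 35 − 3 + 1 = 33.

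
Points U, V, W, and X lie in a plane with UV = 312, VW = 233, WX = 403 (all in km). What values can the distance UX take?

0 ≤ UX ≤ 948 km

The maximum is all hops collinear in one direction: 312 + 233 + 403 = 948.
The longest hop is 403; the others sum to 545. Since 403 ≤ 545, the path can fold back on itself completely, so the minimum distance is 0.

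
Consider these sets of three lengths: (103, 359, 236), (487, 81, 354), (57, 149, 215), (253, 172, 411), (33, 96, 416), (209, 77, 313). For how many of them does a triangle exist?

(103,236,359): 103+236 ≤ 359 → not valid
(81,354,487): 81+354 ≤ 487 → not valid
(57,149,215): 57+149 ≤ 215 → not valid
(172,253,411): 172+253 > 411 → valid
(33,96,416): 33+96 ≤ 416 → not valid
(77,209,313): 77+209 ≤ 313 → not valid
1 of the 6 triples forms a triangle.

1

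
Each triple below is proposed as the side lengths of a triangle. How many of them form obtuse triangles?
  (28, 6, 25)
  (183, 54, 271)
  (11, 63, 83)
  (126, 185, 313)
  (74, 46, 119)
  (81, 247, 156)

2

(28,6,25): 6²+25² = 661 < 784 = 28² → obtuse
(183,54,271): 54+183 ≤ 271, not a triangle
(11,63,83): 11+63 ≤ 83, not a triangle
(126,185,313): 126+185 ≤ 313, not a triangle
(74,46,119): 46²+74² = 7592 < 14161 = 119² → obtuse
(81,247,156): 81+156 ≤ 247, not a triangle
2 of the 6 are obtuse.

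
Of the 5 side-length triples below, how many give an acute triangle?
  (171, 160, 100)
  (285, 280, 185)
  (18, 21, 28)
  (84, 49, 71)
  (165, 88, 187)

3

(171,160,100): 100²+160² = 35600 > 29241 = 171² → acute
(285,280,185): 185²+280² = 112625 > 81225 = 285² → acute
(18,21,28): 18²+21² = 765 < 784 = 28² → obtuse
(84,49,71): 49²+71² = 7442 > 7056 = 84² → acute
(165,88,187): 88²+165² = 34969 = 187² → right
3 of the 5 are acute.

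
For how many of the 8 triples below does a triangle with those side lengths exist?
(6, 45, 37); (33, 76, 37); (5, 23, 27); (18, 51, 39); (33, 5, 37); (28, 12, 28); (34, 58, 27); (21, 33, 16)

(6,37,45): 6+37 ≤ 45 → not valid
(33,37,76): 33+37 ≤ 76 → not valid
(5,23,27): 5+23 > 27 → valid
(18,39,51): 18+39 > 51 → valid
(5,33,37): 5+33 > 37 → valid
(12,28,28): 12+28 > 28 → valid
(27,34,58): 27+34 > 58 → valid
(16,21,33): 16+21 > 33 → valid
6 of the 8 triples form a triangle.

6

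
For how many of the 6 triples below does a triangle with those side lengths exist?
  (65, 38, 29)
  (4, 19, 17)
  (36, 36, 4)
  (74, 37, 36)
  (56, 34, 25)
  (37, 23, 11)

4

(29,38,65): 29+38 > 65 → valid
(4,17,19): 4+17 > 19 → valid
(4,36,36): 4+36 > 36 → valid
(36,37,74): 36+37 ≤ 74 → not valid
(25,34,56): 25+34 > 56 → valid
(11,23,37): 11+23 ≤ 37 → not valid
4 of the 6 triples form a triangle.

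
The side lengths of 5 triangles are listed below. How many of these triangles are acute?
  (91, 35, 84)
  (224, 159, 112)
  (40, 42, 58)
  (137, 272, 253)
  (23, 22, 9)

2

(91,35,84): 35²+84² = 8281 = 91² → right
(224,159,112): 112²+159² = 37825 < 50176 = 224² → obtuse
(40,42,58): 40²+42² = 3364 = 58² → right
(137,272,253): 137²+253² = 82778 > 73984 = 272² → acute
(23,22,9): 9²+22² = 565 > 529 = 23² → acute
2 of the 5 are acute.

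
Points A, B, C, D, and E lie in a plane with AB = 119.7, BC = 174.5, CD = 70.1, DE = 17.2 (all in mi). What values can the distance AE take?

0 ≤ AE ≤ 381.5 mi

The maximum is all hops collinear in one direction: 119.7 + 174.5 + 70.1 + 17.2 = 381.5.
The longest hop is 174.5; the others sum to 207.0. Since 174.5 ≤ 207.0, the path can fold back on itself completely, so the minimum distance is 0.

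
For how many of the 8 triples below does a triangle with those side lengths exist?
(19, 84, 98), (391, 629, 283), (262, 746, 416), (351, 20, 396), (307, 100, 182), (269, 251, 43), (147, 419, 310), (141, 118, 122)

5

(19,84,98): 19+84 > 98 → valid
(283,391,629): 283+391 > 629 → valid
(262,416,746): 262+416 ≤ 746 → not valid
(20,351,396): 20+351 ≤ 396 → not valid
(100,182,307): 100+182 ≤ 307 → not valid
(43,251,269): 43+251 > 269 → valid
(147,310,419): 147+310 > 419 → valid
(118,122,141): 118+122 > 141 → valid
5 of the 8 triples form a triangle.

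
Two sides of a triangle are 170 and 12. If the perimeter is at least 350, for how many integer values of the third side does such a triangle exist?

Triangle inequality: 158 < x < 182. Perimeter ≥ 350 gives x ≥ 350 − 170 − 12 = 168.
So 168 ≤ x < 182; integers 168 through 181: 14 values.

14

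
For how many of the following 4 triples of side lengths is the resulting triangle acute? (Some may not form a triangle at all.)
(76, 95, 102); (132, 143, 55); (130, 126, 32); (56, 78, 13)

1

(76,95,102): 76²+95² = 14801 > 10404 = 102² → acute
(132,143,55): 55²+132² = 20449 = 143² → right
(130,126,32): 32²+126² = 16900 = 130² → right
(56,78,13): 13+56 ≤ 78, not a triangle
1 of the 4 is acute.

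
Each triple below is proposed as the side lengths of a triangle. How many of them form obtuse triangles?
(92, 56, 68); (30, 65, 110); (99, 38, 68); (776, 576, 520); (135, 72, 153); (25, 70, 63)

(92,56,68): 56²+68² = 7760 < 8464 = 92² → obtuse
(30,65,110): 30+65 ≤ 110, not a triangle
(99,38,68): 38²+68² = 6068 < 9801 = 99² → obtuse
(776,576,520): 520²+576² = 602176 = 776² → right
(135,72,153): 72²+135² = 23409 = 153² → right
(25,70,63): 25²+63² = 4594 < 4900 = 70² → obtuse
3 of the 6 are obtuse.

3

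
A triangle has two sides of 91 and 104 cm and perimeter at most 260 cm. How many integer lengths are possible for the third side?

Triangle inequality: 13 < x < 195. Perimeter ≤ 260 gives x ≤ 260 − 91 − 104 = 65.
So 13 < x ≤ 65; integers 14 through 65: 52 values.

52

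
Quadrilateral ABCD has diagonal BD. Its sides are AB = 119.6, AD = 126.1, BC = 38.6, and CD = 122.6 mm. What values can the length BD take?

84.0 < BD < 161.2

From triangle ABD: |119.6 − 126.1| < BD < 119.6 + 126.1, i.e. 6.5 < BD < 245.7.
From triangle CBD: 84.0 < BD < 161.2.
Both must hold, so BD lies in the intersection.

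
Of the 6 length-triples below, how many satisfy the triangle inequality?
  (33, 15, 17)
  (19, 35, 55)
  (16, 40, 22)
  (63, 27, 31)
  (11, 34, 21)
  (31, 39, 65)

1

(15,17,33): 15+17 ≤ 33 → not valid
(19,35,55): 19+35 ≤ 55 → not valid
(16,22,40): 16+22 ≤ 40 → not valid
(27,31,63): 27+31 ≤ 63 → not valid
(11,21,34): 11+21 ≤ 34 → not valid
(31,39,65): 31+39 > 65 → valid
1 of the 6 triples forms a triangle.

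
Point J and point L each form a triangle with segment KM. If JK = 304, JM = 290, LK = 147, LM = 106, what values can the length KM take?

41 < KM < 253

From triangle JKM: |304 − 290| < KM < 304 + 290, i.e. 14 < KM < 594.
From triangle LKM: 41 < KM < 253.
Both must hold, so KM lies in the intersection.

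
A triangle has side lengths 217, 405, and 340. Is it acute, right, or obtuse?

Compare the square of the longest side to the sum of squares of the other two: 217² + 340² = 162689 < 164025 = 405².

obtuse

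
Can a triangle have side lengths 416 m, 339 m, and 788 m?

The longest side is 788, but the other two sum to only 755.
755 < 788, so the triangle inequality fails.

No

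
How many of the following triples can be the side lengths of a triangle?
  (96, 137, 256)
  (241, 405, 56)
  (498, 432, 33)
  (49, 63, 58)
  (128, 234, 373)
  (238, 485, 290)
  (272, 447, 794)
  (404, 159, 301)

(96,137,256): 96+137 ≤ 256 → not valid
(56,241,405): 56+241 ≤ 405 → not valid
(33,432,498): 33+432 ≤ 498 → not valid
(49,58,63): 49+58 > 63 → valid
(128,234,373): 128+234 ≤ 373 → not valid
(238,290,485): 238+290 > 485 → valid
(272,447,794): 272+447 ≤ 794 → not valid
(159,301,404): 159+301 > 404 → valid
3 of the 8 triples form a triangle.

3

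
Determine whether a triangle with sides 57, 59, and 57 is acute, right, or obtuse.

acute

Compare the square of the longest side to the sum of squares of the other two: 57² + 57² = 6498 > 3481 = 59².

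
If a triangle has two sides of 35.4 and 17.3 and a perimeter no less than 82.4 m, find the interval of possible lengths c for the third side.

29.7 ≤ c < 52.7

Triangle inequality alone gives 18.1 < c < 52.7.
The perimeter condition gives c ≥ 82.4 − 35.4 − 17.3 = 29.7.
Intersecting the two: 29.7 ≤ c < 52.7.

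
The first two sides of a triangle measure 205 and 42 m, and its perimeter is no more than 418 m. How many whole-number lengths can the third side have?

Triangle inequality: 163 < x < 247. Perimeter ≤ 418 gives x ≤ 418 − 205 − 42 = 171.
So 163 < x ≤ 171; integers 164 through 171: 8 values.

8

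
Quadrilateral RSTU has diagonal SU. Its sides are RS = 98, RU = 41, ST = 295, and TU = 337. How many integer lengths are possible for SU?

81

From triangle RSU: 57 < SU < 139.
From triangle TSU: 42 < SU < 632.
Intersection: 57 < SU < 139, so integers 58 through 138: 81 values.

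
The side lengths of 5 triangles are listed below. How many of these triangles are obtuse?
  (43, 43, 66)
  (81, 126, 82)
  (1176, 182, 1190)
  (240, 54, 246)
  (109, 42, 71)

3

(43,43,66): 43²+43² = 3698 < 4356 = 66² → obtuse
(81,126,82): 81²+82² = 13285 < 15876 = 126² → obtuse
(1176,182,1190): 182²+1176² = 1416100 = 1190² → right
(240,54,246): 54²+240² = 60516 = 246² → right
(109,42,71): 42²+71² = 6805 < 11881 = 109² → obtuse
3 of the 5 are obtuse.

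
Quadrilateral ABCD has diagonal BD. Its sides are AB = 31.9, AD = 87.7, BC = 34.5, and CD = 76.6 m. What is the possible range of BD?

55.8 < BD < 111.1

From triangle ABD: |31.9 − 87.7| < BD < 31.9 + 87.7, i.e. 55.8 < BD < 119.6.
From triangle CBD: 42.1 < BD < 111.1.
Both must hold, so BD lies in the intersection.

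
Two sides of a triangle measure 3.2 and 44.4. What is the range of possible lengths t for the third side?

By the triangle inequality, t must be less than 3.2 + 44.4 = 47.6 and greater than |3.2 − 44.4| = 41.2.

41.2 < t < 47.6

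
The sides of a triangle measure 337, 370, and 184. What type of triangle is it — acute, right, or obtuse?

acute

Compare the square of the longest side to the sum of squares of the other two: 184² + 337² = 147425 > 136900 = 370².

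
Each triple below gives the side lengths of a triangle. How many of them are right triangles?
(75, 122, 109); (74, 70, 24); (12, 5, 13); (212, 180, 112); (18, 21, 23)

(75,122,109): 75²+109² = 17506 > 14884 = 122² → acute
(74,70,24): 24²+70² = 5476 = 74² → right
(12,5,13): 5²+12² = 169 = 13² → right
(212,180,112): 112²+180² = 44944 = 212² → right
(18,21,23): 18²+21² = 765 > 529 = 23² → acute
3 of the 5 are right.

3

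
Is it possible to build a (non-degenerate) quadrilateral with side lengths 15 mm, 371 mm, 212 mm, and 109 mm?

No

For a quadrilateral, each side must be shorter than the sum of the others.
Here the longest side is 371, but the remaining 3 sides sum to only 336.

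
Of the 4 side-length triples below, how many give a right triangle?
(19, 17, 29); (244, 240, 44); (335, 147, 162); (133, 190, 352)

(19,17,29): 17²+19² = 650 < 841 = 29² → obtuse
(244,240,44): 44²+240² = 59536 = 244² → right
(335,147,162): 147+162 ≤ 335, not a triangle
(133,190,352): 133+190 ≤ 352, not a triangle
1 of the 4 is right.

1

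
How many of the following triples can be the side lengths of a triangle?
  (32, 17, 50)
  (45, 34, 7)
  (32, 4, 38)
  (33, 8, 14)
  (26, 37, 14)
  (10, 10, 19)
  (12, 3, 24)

2

(17,32,50): 17+32 ≤ 50 → not valid
(7,34,45): 7+34 ≤ 45 → not valid
(4,32,38): 4+32 ≤ 38 → not valid
(8,14,33): 8+14 ≤ 33 → not valid
(14,26,37): 14+26 > 37 → valid
(10,10,19): 10+10 > 19 → valid
(3,12,24): 3+12 ≤ 24 → not valid
2 of the 7 triples form a triangle.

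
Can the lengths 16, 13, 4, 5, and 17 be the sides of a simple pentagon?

Yes

A pentagon exists iff every side is shorter than the sum of the others — equivalently, the longest side is less than the sum of the rest.
Longest side 17 < 38 (sum of the remaining 4), so yes.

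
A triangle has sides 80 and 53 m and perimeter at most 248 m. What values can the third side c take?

27 < c ≤ 115

Triangle inequality alone gives 27 < c < 133.
The perimeter condition gives c ≤ 248 − 80 − 53 = 115.
Intersecting the two: 27 < c ≤ 115.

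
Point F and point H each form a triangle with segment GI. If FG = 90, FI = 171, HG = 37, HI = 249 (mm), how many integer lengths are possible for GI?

48

From triangle FGI: 81 < GI < 261.
From triangle HGI: 212 < GI < 286.
Intersection: 212 < GI < 261, so integers 213 through 260: 48 values.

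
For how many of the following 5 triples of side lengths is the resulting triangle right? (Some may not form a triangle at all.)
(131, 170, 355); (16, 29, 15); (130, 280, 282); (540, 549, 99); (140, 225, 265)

2

(131,170,355): 131+170 ≤ 355, not a triangle
(16,29,15): 15²+16² = 481 < 841 = 29² → obtuse
(130,280,282): 130²+280² = 95300 > 79524 = 282² → acute
(540,549,99): 99²+540² = 301401 = 549² → right
(140,225,265): 140²+225² = 70225 = 265² → right
2 of the 5 are right.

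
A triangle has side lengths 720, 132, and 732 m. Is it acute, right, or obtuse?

Compare the square of the longest side to the sum of squares of the other two: 132² + 720² = 535824 = 732².

right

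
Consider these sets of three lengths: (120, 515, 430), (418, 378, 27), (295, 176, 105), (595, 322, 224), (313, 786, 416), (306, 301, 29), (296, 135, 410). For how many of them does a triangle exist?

(120,430,515): 120+430 > 515 → valid
(27,378,418): 27+378 ≤ 418 → not valid
(105,176,295): 105+176 ≤ 295 → not valid
(224,322,595): 224+322 ≤ 595 → not valid
(313,416,786): 313+416 ≤ 786 → not valid
(29,301,306): 29+301 > 306 → valid
(135,296,410): 135+296 > 410 → valid
3 of the 7 triples form a triangle.

3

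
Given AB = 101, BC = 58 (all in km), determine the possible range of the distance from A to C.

43 ≤ AC ≤ 159 km

By the triangle inequality, |101 − 58| ≤ AC ≤ 101 + 58.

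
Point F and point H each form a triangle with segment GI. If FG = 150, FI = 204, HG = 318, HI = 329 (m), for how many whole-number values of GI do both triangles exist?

From triangle FGI: 54 < GI < 354.
From triangle HGI: 11 < GI < 647.
Intersection: 54 < GI < 354, so integers 55 through 353: 299 values.

299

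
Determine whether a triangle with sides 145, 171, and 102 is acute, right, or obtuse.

acute

Compare the square of the longest side to the sum of squares of the other two: 102² + 145² = 31429 > 29241 = 171².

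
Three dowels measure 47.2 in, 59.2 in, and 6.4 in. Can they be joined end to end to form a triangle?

No

The longest side is 59.2, but the other two sum to only 53.6.
53.6 < 59.2, so the triangle inequality fails.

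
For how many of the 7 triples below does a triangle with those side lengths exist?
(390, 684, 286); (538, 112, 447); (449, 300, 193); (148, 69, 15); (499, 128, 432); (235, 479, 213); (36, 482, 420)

(286,390,684): 286+390 ≤ 684 → not valid
(112,447,538): 112+447 > 538 → valid
(193,300,449): 193+300 > 449 → valid
(15,69,148): 15+69 ≤ 148 → not valid
(128,432,499): 128+432 > 499 → valid
(213,235,479): 213+235 ≤ 479 → not valid
(36,420,482): 36+420 ≤ 482 → not valid
3 of the 7 triples form a triangle.

3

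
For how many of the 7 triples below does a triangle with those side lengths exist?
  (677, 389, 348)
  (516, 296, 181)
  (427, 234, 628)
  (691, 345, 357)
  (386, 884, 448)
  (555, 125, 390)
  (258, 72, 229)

(348,389,677): 348+389 > 677 → valid
(181,296,516): 181+296 ≤ 516 → not valid
(234,427,628): 234+427 > 628 → valid
(345,357,691): 345+357 > 691 → valid
(386,448,884): 386+448 ≤ 884 → not valid
(125,390,555): 125+390 ≤ 555 → not valid
(72,229,258): 72+229 > 258 → valid
4 of the 7 triples form a triangle.

4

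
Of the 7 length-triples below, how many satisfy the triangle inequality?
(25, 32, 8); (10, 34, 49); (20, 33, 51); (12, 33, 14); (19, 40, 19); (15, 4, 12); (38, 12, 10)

3

(8,25,32): 8+25 > 32 → valid
(10,34,49): 10+34 ≤ 49 → not valid
(20,33,51): 20+33 > 51 → valid
(12,14,33): 12+14 ≤ 33 → not valid
(19,19,40): 19+19 ≤ 40 → not valid
(4,12,15): 4+12 > 15 → valid
(10,12,38): 10+12 ≤ 38 → not valid
3 of the 7 triples form a triangle.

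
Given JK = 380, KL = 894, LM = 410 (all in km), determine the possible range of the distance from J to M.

104 ≤ JM ≤ 1684 km

The maximum is all hops collinear in one direction: 380 + 894 + 410 = 1684.
The longest hop is 894; the others sum to 790. Folding the others back against it leaves at least 894 − 790 = 104.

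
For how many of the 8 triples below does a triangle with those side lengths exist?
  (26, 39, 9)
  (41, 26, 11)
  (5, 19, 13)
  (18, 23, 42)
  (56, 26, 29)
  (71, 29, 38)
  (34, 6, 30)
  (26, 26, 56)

(9,26,39): 9+26 ≤ 39 → not valid
(11,26,41): 11+26 ≤ 41 → not valid
(5,13,19): 5+13 ≤ 19 → not valid
(18,23,42): 18+23 ≤ 42 → not valid
(26,29,56): 26+29 ≤ 56 → not valid
(29,38,71): 29+38 ≤ 71 → not valid
(6,30,34): 6+30 > 34 → valid
(26,26,56): 26+26 ≤ 56 → not valid
1 of the 8 triples forms a triangle.

1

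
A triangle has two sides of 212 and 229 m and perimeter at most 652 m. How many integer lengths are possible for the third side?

194

Triangle inequality: 17 < x < 441. Perimeter ≤ 652 gives x ≤ 652 − 212 − 229 = 211.
So 17 < x ≤ 211; integers 18 through 211: 194 values.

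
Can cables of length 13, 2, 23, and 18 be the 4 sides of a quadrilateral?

Yes

A quadrilateral exists iff every side is shorter than the sum of the others — equivalently, the longest side is less than the sum of the rest.
Longest side 23 < 33 (sum of the remaining 3), so yes.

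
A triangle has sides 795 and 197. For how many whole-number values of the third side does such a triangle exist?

393

The third side lies in the open interval (598, 992).
Integers from 599 to 991 inclusive: 991 − 599 + 1 = 393.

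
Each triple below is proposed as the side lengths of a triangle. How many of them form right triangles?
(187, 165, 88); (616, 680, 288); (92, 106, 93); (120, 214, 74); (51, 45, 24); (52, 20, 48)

4

(187,165,88): 88²+165² = 34969 = 187² → right
(616,680,288): 288²+616² = 462400 = 680² → right
(92,106,93): 92²+93² = 17113 > 11236 = 106² → acute
(120,214,74): 74+120 ≤ 214, not a triangle
(51,45,24): 24²+45² = 2601 = 51² → right
(52,20,48): 20²+48² = 2704 = 52² → right
4 of the 6 are right.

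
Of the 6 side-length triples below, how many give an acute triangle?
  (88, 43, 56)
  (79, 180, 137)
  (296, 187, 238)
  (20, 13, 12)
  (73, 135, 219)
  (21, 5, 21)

(88,43,56): 43²+56² = 4985 < 7744 = 88² → obtuse
(79,180,137): 79²+137² = 25010 < 32400 = 180² → obtuse
(296,187,238): 187²+238² = 91613 > 87616 = 296² → acute
(20,13,12): 12²+13² = 313 < 400 = 20² → obtuse
(73,135,219): 73+135 ≤ 219, not a triangle
(21,5,21): 5²+21² = 466 > 441 = 21² → acute
2 of the 6 are acute.

2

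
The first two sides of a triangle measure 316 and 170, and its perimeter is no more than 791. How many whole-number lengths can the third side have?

159

Triangle inequality: 146 < x < 486. Perimeter ≤ 791 gives x ≤ 791 − 316 − 170 = 305.
So 146 < x ≤ 305; integers 147 through 305: 159 values.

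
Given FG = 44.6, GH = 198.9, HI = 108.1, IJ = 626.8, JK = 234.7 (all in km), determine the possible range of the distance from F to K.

The maximum is all hops collinear in one direction: 44.6 + 198.9 + 108.1 + 626.8 + 234.7 = 1213.1.
The longest hop is 626.8; the others sum to 586.3. Folding the others back against it leaves at least 626.8 − 586.3 = 40.5.

40.5 ≤ FK ≤ 1213.1 km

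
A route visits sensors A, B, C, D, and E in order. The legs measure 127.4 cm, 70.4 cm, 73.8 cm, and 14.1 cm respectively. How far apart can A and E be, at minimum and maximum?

The maximum is all hops collinear in one direction: 127.4 + 70.4 + 73.8 + 14.1 = 285.7.
The longest hop is 127.4; the others sum to 158.3. Since 127.4 ≤ 158.3, the path can fold back on itself completely, so the minimum distance is 0.

0 ≤ AE ≤ 285.7 cm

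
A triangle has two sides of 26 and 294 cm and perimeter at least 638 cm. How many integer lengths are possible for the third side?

2

Triangle inequality: 268 < x < 320. Perimeter ≥ 638 gives x ≥ 638 − 26 − 294 = 318.
So 318 ≤ x < 320; integers 318 through 319: 2 values.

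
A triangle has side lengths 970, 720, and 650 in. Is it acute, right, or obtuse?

Compare the square of the longest side to the sum of squares of the other two: 650² + 720² = 940900 = 970².

right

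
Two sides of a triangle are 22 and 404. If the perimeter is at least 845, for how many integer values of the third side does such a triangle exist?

Triangle inequality: 382 < x < 426. Perimeter ≥ 845 gives x ≥ 845 − 22 − 404 = 419.
So 419 ≤ x < 426; integers 419 through 425: 7 values.

7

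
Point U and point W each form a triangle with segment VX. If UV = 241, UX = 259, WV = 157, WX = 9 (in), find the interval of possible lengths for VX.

From triangle UVX: |241 − 259| < VX < 241 + 259, i.e. 18 < VX < 500.
From triangle WVX: 148 < VX < 166.
Both must hold, so VX lies in the intersection.

148 < VX < 166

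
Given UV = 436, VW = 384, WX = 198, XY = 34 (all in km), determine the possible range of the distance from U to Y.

The maximum is all hops collinear in one direction: 436 + 384 + 198 + 34 = 1052.
The longest hop is 436; the others sum to 616. Since 436 ≤ 616, the path can fold back on itself completely, so the minimum distance is 0.

0 ≤ UY ≤ 1052 km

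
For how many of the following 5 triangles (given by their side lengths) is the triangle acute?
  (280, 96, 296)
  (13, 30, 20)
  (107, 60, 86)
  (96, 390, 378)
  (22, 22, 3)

1

(280,96,296): 96²+280² = 87616 = 296² → right
(13,30,20): 13²+20² = 569 < 900 = 30² → obtuse
(107,60,86): 60²+86² = 10996 < 11449 = 107² → obtuse
(96,390,378): 96²+378² = 152100 = 390² → right
(22,22,3): 3²+22² = 493 > 484 = 22² → acute
1 of the 5 is acute.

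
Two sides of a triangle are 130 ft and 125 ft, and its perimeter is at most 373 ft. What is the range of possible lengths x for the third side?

Triangle inequality alone gives 5 < x < 255.
The perimeter condition gives x ≤ 373 − 130 − 125 = 118.
Intersecting the two: 5 < x ≤ 118.

5 < x ≤ 118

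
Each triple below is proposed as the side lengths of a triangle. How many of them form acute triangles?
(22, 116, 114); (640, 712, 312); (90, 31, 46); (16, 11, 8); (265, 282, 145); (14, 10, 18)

(22,116,114): 22²+114² = 13480 > 13456 = 116² → acute
(640,712,312): 312²+640² = 506944 = 712² → right
(90,31,46): 31+46 ≤ 90, not a triangle
(16,11,8): 8²+11² = 185 < 256 = 16² → obtuse
(265,282,145): 145²+265² = 91250 > 79524 = 282² → acute
(14,10,18): 10²+14² = 296 < 324 = 18² → obtuse
2 of the 6 are acute.

2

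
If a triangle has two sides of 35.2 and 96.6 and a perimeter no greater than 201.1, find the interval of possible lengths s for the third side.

61.4 < s ≤ 69.3

Triangle inequality alone gives 61.4 < s < 131.8.
The perimeter condition gives s ≤ 201.1 − 35.2 − 96.6 = 69.3.
Intersecting the two: 61.4 < s ≤ 69.3.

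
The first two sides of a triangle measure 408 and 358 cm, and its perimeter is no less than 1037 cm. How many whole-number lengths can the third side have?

495

Triangle inequality: 50 < x < 766. Perimeter ≥ 1037 gives x ≥ 1037 − 408 − 358 = 271.
So 271 ≤ x < 766; integers 271 through 765: 495 values.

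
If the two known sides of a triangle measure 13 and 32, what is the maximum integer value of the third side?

The third side must be strictly less than 13 + 32 = 45.
The largest integer below 45 is 44.

44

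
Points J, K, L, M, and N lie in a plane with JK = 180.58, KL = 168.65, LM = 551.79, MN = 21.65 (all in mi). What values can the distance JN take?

The maximum is all hops collinear in one direction: 180.58 + 168.65 + 551.79 + 21.65 = 922.67.
The longest hop is 551.79; the others sum to 370.88. Folding the others back against it leaves at least 551.79 − 370.88 = 180.91.

180.91 ≤ JN ≤ 922.67 mi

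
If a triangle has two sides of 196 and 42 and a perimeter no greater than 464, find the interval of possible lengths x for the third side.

Triangle inequality alone gives 154 < x < 238.
The perimeter condition gives x ≤ 464 − 196 − 42 = 226.
Intersecting the two: 154 < x ≤ 226.

154 < x ≤ 226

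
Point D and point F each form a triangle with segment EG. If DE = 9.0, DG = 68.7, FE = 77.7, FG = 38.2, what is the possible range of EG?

59.7 < EG < 77.7

From triangle DEG: |9.0 − 68.7| < EG < 9.0 + 68.7, i.e. 59.7 < EG < 77.7.
From triangle FEG: 39.5 < EG < 115.9.
Both must hold, so EG lies in the intersection.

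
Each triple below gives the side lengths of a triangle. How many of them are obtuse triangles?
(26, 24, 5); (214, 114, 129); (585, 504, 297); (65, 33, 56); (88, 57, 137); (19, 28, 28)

3

(26,24,5): 5²+24² = 601 < 676 = 26² → obtuse
(214,114,129): 114²+129² = 29637 < 45796 = 214² → obtuse
(585,504,297): 297²+504² = 342225 = 585² → right
(65,33,56): 33²+56² = 4225 = 65² → right
(88,57,137): 57²+88² = 10993 < 18769 = 137² → obtuse
(19,28,28): 19²+28² = 1145 > 784 = 28² → acute
3 of the 6 are obtuse.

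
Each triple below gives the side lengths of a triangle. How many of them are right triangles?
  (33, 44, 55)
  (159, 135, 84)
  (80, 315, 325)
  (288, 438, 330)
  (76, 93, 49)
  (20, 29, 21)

5

(33,44,55): 33²+44² = 3025 = 55² → right
(159,135,84): 84²+135² = 25281 = 159² → right
(80,315,325): 80²+315² = 105625 = 325² → right
(288,438,330): 288²+330² = 191844 = 438² → right
(76,93,49): 49²+76² = 8177 < 8649 = 93² → obtuse
(20,29,21): 20²+21² = 841 = 29² → right
5 of the 6 are right.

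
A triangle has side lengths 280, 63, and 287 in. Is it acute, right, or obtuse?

right

Compare the square of the longest side to the sum of squares of the other two: 63² + 280² = 82369 = 287².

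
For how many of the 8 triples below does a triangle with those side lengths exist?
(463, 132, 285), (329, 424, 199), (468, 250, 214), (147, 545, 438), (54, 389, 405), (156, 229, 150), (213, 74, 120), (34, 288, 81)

(132,285,463): 132+285 ≤ 463 → not valid
(199,329,424): 199+329 > 424 → valid
(214,250,468): 214+250 ≤ 468 → not valid
(147,438,545): 147+438 > 545 → valid
(54,389,405): 54+389 > 405 → valid
(150,156,229): 150+156 > 229 → valid
(74,120,213): 74+120 ≤ 213 → not valid
(34,81,288): 34+81 ≤ 288 → not valid
4 of the 8 triples form a triangle.

4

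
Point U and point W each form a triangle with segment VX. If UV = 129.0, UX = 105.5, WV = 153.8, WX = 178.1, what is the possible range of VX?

From triangle UVX: |129.0 − 105.5| < VX < 129.0 + 105.5, i.e. 23.5 < VX < 234.5.
From triangle WVX: 24.3 < VX < 331.9.
Both must hold, so VX lies in the intersection.

24.3 < VX < 234.5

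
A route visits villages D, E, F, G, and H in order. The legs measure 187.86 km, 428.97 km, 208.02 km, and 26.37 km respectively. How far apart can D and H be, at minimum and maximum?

6.72 ≤ DH ≤ 851.22 km

The maximum is all hops collinear in one direction: 187.86 + 428.97 + 208.02 + 26.37 = 851.22.
The longest hop is 428.97; the others sum to 422.25. Folding the others back against it leaves at least 428.97 − 422.25 = 6.72.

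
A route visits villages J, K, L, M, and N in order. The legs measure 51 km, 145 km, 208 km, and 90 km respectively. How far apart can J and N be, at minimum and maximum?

0 ≤ JN ≤ 494 km

The maximum is all hops collinear in one direction: 51 + 145 + 208 + 90 = 494.
The longest hop is 208; the others sum to 286. Since 208 ≤ 286, the path can fold back on itself completely, so the minimum distance is 0.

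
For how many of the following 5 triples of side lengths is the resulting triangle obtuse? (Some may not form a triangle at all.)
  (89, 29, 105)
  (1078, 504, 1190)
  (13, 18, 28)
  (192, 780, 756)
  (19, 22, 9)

(89,29,105): 29²+89² = 8762 < 11025 = 105² → obtuse
(1078,504,1190): 504²+1078² = 1416100 = 1190² → right
(13,18,28): 13²+18² = 493 < 784 = 28² → obtuse
(192,780,756): 192²+756² = 608400 = 780² → right
(19,22,9): 9²+19² = 442 < 484 = 22² → obtuse
3 of the 5 are obtuse.

3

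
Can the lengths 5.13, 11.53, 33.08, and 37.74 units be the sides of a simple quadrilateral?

Yes

A quadrilateral exists iff every side is shorter than the sum of the others — equivalently, the longest side is less than the sum of the rest.
Longest side 37.74 < 49.74 (sum of the remaining 3), so yes.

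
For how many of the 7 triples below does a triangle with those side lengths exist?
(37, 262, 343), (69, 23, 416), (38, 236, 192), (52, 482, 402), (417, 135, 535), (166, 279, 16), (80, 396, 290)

1

(37,262,343): 37+262 ≤ 343 → not valid
(23,69,416): 23+69 ≤ 416 → not valid
(38,192,236): 38+192 ≤ 236 → not valid
(52,402,482): 52+402 ≤ 482 → not valid
(135,417,535): 135+417 > 535 → valid
(16,166,279): 16+166 ≤ 279 → not valid
(80,290,396): 80+290 ≤ 396 → not valid
1 of the 7 triples forms a triangle.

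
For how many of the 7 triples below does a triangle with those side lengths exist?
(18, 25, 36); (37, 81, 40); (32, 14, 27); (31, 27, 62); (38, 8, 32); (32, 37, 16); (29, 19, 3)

(18,25,36): 18+25 > 36 → valid
(37,40,81): 37+40 ≤ 81 → not valid
(14,27,32): 14+27 > 32 → valid
(27,31,62): 27+31 ≤ 62 → not valid
(8,32,38): 8+32 > 38 → valid
(16,32,37): 16+32 > 37 → valid
(3,19,29): 3+19 ≤ 29 → not valid
4 of the 7 triples form a triangle.

4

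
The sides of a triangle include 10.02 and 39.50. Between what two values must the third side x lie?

By the triangle inequality, x must be less than 10.02 + 39.50 = 49.52 and greater than |10.02 − 39.50| = 29.48.

29.48 < x < 49.52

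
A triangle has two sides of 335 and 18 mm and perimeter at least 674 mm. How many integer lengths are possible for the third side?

32

Triangle inequality: 317 < x < 353. Perimeter ≥ 674 gives x ≥ 674 − 335 − 18 = 321.
So 321 ≤ x < 353; integers 321 through 352: 32 values.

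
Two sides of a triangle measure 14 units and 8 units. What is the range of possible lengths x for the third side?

By the triangle inequality, x must be less than 14 + 8 = 22 and greater than |14 − 8| = 6.

6 < x < 22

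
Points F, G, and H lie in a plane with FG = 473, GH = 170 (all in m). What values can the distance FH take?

303 ≤ FH ≤ 643 m

By the triangle inequality, |473 − 170| ≤ FH ≤ 473 + 170.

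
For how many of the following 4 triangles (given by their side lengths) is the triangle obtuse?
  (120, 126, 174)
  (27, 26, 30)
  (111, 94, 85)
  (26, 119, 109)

1

(120,126,174): 120²+126² = 30276 = 174² → right
(27,26,30): 26²+27² = 1405 > 900 = 30² → acute
(111,94,85): 85²+94² = 16061 > 12321 = 111² → acute
(26,119,109): 26²+109² = 12557 < 14161 = 119² → obtuse
1 of the 4 is obtuse.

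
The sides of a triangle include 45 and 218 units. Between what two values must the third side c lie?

173 < c < 263

By the triangle inequality, c must be less than 45 + 218 = 263 and greater than |45 − 218| = 173.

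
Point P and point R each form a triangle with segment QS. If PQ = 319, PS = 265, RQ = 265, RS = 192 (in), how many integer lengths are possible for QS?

383

From triangle PQS: 54 < QS < 584.
From triangle RQS: 73 < QS < 457.
Intersection: 73 < QS < 457, so integers 74 through 456: 383 values.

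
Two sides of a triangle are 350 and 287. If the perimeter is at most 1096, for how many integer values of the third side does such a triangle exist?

Triangle inequality: 63 < x < 637. Perimeter ≤ 1096 gives x ≤ 1096 − 350 − 287 = 459.
So 63 < x ≤ 459; integers 64 through 459: 396 values.

396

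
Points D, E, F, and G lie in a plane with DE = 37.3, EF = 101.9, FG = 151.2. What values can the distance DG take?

The maximum is all hops collinear in one direction: 37.3 + 101.9 + 151.2 = 290.4.
The longest hop is 151.2; the others sum to 139.2. Folding the others back against it leaves at least 151.2 − 139.2 = 12.0.

12.0 ≤ DG ≤ 290.4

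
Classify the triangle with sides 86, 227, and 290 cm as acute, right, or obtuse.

Compare the square of the longest side to the sum of squares of the other two: 86² + 227² = 58925 < 84100 = 290².

obtuse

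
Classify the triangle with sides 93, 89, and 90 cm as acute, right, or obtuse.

acute

Compare the square of the longest side to the sum of squares of the other two: 89² + 90² = 16021 > 8649 = 93².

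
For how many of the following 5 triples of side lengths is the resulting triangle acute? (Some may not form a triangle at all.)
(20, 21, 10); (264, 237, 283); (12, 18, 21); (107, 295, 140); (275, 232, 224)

4

(20,21,10): 10²+20² = 500 > 441 = 21² → acute
(264,237,283): 237²+264² = 125865 > 80089 = 283² → acute
(12,18,21): 12²+18² = 468 > 441 = 21² → acute
(107,295,140): 107+140 ≤ 295, not a triangle
(275,232,224): 224²+232² = 104000 > 75625 = 275² → acute
4 of the 5 are acute.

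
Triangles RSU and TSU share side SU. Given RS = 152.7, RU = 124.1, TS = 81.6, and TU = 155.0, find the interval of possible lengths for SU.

73.4 < SU < 236.6

From triangle RSU: |152.7 − 124.1| < SU < 152.7 + 124.1, i.e. 28.6 < SU < 276.8.
From triangle TSU: 73.4 < SU < 236.6.
Both must hold, so SU lies in the intersection.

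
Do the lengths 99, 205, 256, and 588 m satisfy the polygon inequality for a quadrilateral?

For a quadrilateral, each side must be shorter than the sum of the others.
Here the longest side is 588, but the remaining 3 sides sum to only 560.

No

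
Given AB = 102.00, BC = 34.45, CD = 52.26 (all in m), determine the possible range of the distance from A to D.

15.29 ≤ AD ≤ 188.71 m

The maximum is all hops collinear in one direction: 102.00 + 34.45 + 52.26 = 188.71.
The longest hop is 102.00; the others sum to 86.71. Folding the others back against it leaves at least 102.00 − 86.71 = 15.29.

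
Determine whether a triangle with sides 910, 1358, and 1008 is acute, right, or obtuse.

right

Compare the square of the longest side to the sum of squares of the other two: 910² + 1008² = 1844164 = 1358².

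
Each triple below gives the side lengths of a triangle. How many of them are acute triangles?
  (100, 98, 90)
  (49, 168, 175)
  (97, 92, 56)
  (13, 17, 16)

(100,98,90): 90²+98² = 17704 > 10000 = 100² → acute
(49,168,175): 49²+168² = 30625 = 175² → right
(97,92,56): 56²+92² = 11600 > 9409 = 97² → acute
(13,17,16): 13²+16² = 425 > 289 = 17² → acute
3 of the 4 are acute.

3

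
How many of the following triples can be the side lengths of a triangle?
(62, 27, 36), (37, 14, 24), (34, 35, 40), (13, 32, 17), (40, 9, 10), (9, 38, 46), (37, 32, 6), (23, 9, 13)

5

(27,36,62): 27+36 > 62 → valid
(14,24,37): 14+24 > 37 → valid
(34,35,40): 34+35 > 40 → valid
(13,17,32): 13+17 ≤ 32 → not valid
(9,10,40): 9+10 ≤ 40 → not valid
(9,38,46): 9+38 > 46 → valid
(6,32,37): 6+32 > 37 → valid
(9,13,23): 9+13 ≤ 23 → not valid
5 of the 8 triples form a triangle.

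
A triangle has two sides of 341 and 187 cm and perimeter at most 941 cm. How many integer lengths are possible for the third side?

Triangle inequality: 154 < x < 528. Perimeter ≤ 941 gives x ≤ 941 − 341 − 187 = 413.
So 154 < x ≤ 413; integers 155 through 413: 259 values.

259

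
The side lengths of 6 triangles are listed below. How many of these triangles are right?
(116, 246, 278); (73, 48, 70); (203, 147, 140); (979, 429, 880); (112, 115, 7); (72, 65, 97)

3

(116,246,278): 116²+246² = 73972 < 77284 = 278² → obtuse
(73,48,70): 48²+70² = 7204 > 5329 = 73² → acute
(203,147,140): 140²+147² = 41209 = 203² → right
(979,429,880): 429²+880² = 958441 = 979² → right
(112,115,7): 7²+112² = 12593 < 13225 = 115² → obtuse
(72,65,97): 65²+72² = 9409 = 97² → right
3 of the 6 are right.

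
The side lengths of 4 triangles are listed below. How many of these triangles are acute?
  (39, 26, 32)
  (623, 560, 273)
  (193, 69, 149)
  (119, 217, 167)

1

(39,26,32): 26²+32² = 1700 > 1521 = 39² → acute
(623,560,273): 273²+560² = 388129 = 623² → right
(193,69,149): 69²+149² = 26962 < 37249 = 193² → obtuse
(119,217,167): 119²+167² = 42050 < 47089 = 217² → obtuse
1 of the 4 is acute.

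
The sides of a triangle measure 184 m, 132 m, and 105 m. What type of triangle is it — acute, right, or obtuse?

Compare the square of the longest side to the sum of squares of the other two: 105² + 132² = 28449 < 33856 = 184².

obtuse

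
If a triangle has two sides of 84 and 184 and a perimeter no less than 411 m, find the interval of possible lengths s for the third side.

143 ≤ s < 268 m

Triangle inequality alone gives 100 < s < 268.
The perimeter condition gives s ≥ 411 − 84 − 184 = 143.
Intersecting the two: 143 ≤ s < 268.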